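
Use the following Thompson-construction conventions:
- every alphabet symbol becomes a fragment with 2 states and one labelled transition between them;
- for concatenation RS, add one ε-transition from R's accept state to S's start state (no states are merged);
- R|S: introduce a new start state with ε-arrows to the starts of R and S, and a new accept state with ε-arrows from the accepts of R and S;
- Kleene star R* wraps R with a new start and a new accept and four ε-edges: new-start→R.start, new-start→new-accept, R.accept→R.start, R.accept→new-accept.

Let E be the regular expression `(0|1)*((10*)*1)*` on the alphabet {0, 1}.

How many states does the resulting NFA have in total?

20

Bottom-up over the parse tree:
Each of the 5 symbol leaves contributes a 2-state fragment.
  0|1 → 6 states
  (0|1)* → 8 states
  0* → 4 states
  10* → 6 states
  (10*)* → 8 states
  (10*)*1 → 10 states
  ((10*)*1)* → 12 states
  (0|1)*((10*)*1)* → 20 states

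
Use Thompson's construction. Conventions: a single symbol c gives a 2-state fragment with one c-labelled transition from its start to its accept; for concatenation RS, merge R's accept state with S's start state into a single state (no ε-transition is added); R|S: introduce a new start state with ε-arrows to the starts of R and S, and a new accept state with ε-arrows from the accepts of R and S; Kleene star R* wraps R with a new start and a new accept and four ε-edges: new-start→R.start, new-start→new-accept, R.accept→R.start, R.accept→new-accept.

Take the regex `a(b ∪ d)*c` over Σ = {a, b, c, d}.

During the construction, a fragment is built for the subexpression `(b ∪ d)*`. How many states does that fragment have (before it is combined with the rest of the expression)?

8

Fragment for `(b ∪ d)*`:
Each of the 2 symbol leaves contributes a 2-state fragment.
  b ∪ d = 6 states
  (b ∪ d)* = 8 states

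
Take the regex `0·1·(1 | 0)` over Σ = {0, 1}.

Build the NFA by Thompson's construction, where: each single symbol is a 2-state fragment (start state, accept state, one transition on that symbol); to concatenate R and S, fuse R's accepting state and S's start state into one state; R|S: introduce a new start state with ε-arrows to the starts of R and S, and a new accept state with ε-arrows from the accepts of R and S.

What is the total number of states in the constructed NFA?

Per subexpression:
Each of the 4 symbol leaves contributes a 2-state fragment.
  1 | 0 : 6 states
  0·1·(1 | 0) : 8 states

8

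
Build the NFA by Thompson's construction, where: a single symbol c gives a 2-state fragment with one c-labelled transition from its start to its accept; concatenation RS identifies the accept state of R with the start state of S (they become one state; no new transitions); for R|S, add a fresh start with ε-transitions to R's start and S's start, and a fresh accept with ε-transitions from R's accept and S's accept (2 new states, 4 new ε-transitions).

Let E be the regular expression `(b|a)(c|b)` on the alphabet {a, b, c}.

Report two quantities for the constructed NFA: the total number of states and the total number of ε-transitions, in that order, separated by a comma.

Recursing over subexpressions:
Each of the 4 symbol leaves contributes 2 states and 0 ε-transitions.
  b|a → 6 states, 4 ε-transitions
  c|b → 6 states, 4 ε-transitions
  (b|a)(c|b) → 11 states, 8 ε-transitions

11, 8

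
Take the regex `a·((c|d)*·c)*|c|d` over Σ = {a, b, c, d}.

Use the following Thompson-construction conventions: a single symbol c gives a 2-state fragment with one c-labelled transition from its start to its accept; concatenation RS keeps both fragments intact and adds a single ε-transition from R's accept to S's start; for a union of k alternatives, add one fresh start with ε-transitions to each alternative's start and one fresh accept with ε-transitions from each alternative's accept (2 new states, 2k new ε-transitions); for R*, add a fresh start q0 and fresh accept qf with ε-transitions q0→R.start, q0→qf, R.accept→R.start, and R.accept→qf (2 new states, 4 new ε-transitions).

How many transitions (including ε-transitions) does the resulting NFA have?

Per subexpression:
Each of the 6 symbol leaves contributes 1 transition (1 symbol, 0 ε).
  c|d = 6 transitions (2 symbol, 4 ε)
  (c|d)* = 10 transitions (2 symbol, 8 ε)
  (c|d)*·c = 12 transitions (3 symbol, 9 ε)
  ((c|d)*·c)* = 16 transitions (3 symbol, 13 ε)
  a·((c|d)*·c)* = 18 transitions (4 symbol, 14 ε)
  a·((c|d)*·c)*|c|d = 26 transitions (6 symbol, 20 ε)

26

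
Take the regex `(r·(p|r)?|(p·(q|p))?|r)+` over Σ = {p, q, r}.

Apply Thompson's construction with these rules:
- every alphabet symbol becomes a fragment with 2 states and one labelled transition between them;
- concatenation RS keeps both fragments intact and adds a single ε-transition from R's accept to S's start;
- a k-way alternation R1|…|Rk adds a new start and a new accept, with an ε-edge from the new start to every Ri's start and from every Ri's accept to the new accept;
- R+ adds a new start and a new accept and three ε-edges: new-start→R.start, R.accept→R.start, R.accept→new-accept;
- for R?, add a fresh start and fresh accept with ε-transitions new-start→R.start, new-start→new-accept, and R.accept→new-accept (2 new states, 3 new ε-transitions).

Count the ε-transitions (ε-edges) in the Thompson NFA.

25

Building bottom-up:
Each of the 7 symbol leaves contributes 0 ε-transitions.
  p|r → 4 ε-transitions
  (p|r)? → 7 ε-transitions
  r·(p|r)? → 8 ε-transitions
  q|p → 4 ε-transitions
  p·(q|p) → 5 ε-transitions
  (p·(q|p))? → 8 ε-transitions
  r·(p|r)?|(p·(q|p))?|r → 22 ε-transitions
  (r·(p|r)?|(p·(q|p))?|r)+ → 25 ε-transitions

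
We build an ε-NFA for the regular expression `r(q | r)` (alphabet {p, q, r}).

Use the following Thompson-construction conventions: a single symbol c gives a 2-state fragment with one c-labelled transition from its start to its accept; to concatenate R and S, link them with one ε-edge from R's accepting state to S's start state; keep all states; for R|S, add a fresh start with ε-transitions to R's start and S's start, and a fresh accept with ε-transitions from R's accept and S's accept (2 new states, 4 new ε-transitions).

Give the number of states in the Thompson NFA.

8

Building bottom-up:
Each of the 3 symbol leaves contributes a 2-state fragment.
  q | r → 6 states
  r(q | r) → 8 states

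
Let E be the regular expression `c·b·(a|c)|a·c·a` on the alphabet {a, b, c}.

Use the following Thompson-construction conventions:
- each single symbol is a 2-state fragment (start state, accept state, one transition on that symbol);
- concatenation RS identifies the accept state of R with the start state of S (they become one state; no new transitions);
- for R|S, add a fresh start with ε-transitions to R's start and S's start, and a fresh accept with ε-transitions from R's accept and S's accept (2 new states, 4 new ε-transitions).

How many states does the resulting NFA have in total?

Per subexpression:
Each of the 7 symbol leaves contributes a 2-state fragment.
  a|c — 6 states
  c·b·(a|c) — 8 states
  a·c·a — 4 states
  c·b·(a|c)|a·c·a — 14 states

14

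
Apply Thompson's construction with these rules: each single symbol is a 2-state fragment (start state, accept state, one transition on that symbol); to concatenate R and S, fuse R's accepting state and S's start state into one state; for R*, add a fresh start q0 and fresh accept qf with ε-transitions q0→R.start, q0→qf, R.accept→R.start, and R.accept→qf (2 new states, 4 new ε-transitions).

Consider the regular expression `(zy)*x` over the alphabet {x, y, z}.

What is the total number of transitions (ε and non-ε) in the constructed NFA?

7

Bottom-up over the parse tree:
Each of the 3 symbol leaves contributes 1 transition (1 symbol, 0 ε).
  zy = 2 transitions (2 symbol, 0 ε)
  (zy)* = 6 transitions (2 symbol, 4 ε)
  (zy)*x = 7 transitions (3 symbol, 4 ε)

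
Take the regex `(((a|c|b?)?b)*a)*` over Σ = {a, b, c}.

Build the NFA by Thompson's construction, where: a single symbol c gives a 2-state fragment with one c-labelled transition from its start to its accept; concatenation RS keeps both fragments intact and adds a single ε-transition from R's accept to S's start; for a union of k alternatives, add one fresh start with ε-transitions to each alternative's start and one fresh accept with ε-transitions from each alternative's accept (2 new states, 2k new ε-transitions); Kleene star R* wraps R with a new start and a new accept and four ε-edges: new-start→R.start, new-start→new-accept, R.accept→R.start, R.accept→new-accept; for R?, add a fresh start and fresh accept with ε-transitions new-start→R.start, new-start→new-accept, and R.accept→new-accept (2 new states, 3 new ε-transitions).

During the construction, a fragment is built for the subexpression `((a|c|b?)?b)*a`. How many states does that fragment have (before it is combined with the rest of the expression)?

Fragment for `((a|c|b?)?b)*a`:
Each of the 5 symbol leaves contributes a 2-state fragment.
  b? = 4 states
  a|c|b? = 10 states
  (a|c|b?)? = 12 states
  (a|c|b?)?b = 14 states
  ((a|c|b?)?b)* = 16 states
  ((a|c|b?)?b)*a = 18 states

18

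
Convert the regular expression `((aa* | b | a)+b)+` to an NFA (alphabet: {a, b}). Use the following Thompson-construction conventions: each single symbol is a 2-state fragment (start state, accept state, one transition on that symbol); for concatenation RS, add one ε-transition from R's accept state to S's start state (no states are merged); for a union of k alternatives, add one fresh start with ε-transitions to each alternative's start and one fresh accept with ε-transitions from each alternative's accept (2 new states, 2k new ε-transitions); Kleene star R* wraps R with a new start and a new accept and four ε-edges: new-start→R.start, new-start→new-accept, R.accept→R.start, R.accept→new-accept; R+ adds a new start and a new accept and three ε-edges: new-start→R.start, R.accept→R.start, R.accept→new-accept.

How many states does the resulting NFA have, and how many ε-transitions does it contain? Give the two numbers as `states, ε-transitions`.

18, 18

Recursing over subexpressions:
Each of the 5 symbol leaves contributes 2 states and 0 ε-transitions.
  a* : 4 states, 4 ε-transitions
  aa* : 6 states, 5 ε-transitions
  aa* | b | a : 12 states, 11 ε-transitions
  (aa* | b | a)+ : 14 states, 14 ε-transitions
  (aa* | b | a)+b : 16 states, 15 ε-transitions
  ((aa* | b | a)+b)+ : 18 states, 18 ε-transitions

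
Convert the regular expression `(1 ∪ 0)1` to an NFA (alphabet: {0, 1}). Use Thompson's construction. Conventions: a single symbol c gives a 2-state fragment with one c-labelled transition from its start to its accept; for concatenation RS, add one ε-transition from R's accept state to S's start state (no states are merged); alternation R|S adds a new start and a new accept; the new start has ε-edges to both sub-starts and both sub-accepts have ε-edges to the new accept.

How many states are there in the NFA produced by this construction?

Bottom-up over the parse tree:
Each of the 3 symbol leaves contributes a 2-state fragment.
  1 ∪ 0 — 6 states
  (1 ∪ 0)1 — 8 states

8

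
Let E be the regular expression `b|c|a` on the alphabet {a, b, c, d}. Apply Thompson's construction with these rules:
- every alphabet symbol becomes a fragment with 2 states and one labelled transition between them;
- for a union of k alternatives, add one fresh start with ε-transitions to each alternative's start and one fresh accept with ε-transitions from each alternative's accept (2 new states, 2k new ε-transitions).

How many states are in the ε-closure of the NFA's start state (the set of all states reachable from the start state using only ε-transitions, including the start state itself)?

Let C(F) = |ε-closure(F.start)| within fragment F, and note whether F accepts ε. Symbol fragments have C = 1 and do not accept ε. Then:
  b|c|a → |closure| = 1 + 1 + 1 + 1 = 4 (the new accept is not ε-reachable since no branch accepts ε)

4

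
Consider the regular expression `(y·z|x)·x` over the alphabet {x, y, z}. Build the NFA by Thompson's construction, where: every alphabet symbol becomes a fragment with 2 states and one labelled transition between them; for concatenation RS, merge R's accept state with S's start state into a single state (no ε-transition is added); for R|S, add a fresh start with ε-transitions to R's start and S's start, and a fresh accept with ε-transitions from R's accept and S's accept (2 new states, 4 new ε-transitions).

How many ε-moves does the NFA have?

4

Building bottom-up:
Each of the 4 symbol leaves contributes 0 ε-transitions.
  y·z — 0 ε-transitions
  y·z|x — 4 ε-transitions
  (y·z|x)·x — 4 ε-transitions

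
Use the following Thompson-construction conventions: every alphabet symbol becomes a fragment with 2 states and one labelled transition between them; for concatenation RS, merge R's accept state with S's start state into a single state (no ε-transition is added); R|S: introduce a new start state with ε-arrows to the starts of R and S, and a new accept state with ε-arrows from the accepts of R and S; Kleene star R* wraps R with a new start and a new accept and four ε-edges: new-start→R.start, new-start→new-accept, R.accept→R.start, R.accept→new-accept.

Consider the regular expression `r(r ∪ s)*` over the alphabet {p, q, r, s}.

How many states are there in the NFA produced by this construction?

9

By structural recursion:
Each of the 3 symbol leaves contributes a 2-state fragment.
  r ∪ s → 6 states
  (r ∪ s)* → 8 states
  r(r ∪ s)* → 9 states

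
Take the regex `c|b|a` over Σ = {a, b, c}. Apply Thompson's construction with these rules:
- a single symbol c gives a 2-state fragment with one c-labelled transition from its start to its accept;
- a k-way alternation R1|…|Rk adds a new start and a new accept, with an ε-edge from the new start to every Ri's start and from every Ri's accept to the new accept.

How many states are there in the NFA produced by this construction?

8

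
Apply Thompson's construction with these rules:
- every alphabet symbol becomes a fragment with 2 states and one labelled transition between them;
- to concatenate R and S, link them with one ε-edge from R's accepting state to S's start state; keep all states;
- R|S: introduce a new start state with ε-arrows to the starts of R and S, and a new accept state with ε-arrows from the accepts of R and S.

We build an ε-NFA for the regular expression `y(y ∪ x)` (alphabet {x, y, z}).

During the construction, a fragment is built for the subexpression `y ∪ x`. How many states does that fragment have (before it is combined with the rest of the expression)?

Fragment for `y ∪ x`:
Each of the 2 symbol leaves contributes a 2-state fragment.
  y ∪ x = 6 states

6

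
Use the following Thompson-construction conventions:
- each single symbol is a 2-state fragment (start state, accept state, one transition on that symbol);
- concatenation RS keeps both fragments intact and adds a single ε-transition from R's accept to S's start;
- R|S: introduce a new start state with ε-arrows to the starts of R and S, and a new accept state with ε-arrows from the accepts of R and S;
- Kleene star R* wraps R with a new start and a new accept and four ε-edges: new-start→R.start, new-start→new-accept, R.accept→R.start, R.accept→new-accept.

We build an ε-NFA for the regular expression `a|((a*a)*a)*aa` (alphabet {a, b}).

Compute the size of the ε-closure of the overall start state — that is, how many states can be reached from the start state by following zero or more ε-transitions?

Work bottom-up. For each fragment F, track |ε-closure(F.start)| and whether F's accept lies in that closure (i.e. whether F accepts ε). A single-symbol fragment has closure size 1 and does not accept ε.
  a* : C = 1 (new start) + 1 (body) + 1 (new accept) = 3
  a*a : C = 3 + 1 = 4 (closure spills across the concat boundary because the left factor accepts ε)
  (a*a)* : C = 1 (new start) + 4 (body) + 1 (new accept) = 6
  (a*a)*a : the left operand accepts ε, so the closure extends into the next operand (via the concat ε-link); C = 6 + 1 = 7
  ((a*a)*a)* : new start has ε-edges to the inner start and to the new accept, so C = 2 + 7 = 9
  ((a*a)*a)*aa : the left operand accepts ε, so the closure extends into the next operand (via the concat ε-link); C = 9 + 1 = 10
  a|((a*a)*a)*aa : new start ε-reaches every alternative's start; none of them accept ε, so the new accept is not reached: C = 1 + 1 + 10 = 12

12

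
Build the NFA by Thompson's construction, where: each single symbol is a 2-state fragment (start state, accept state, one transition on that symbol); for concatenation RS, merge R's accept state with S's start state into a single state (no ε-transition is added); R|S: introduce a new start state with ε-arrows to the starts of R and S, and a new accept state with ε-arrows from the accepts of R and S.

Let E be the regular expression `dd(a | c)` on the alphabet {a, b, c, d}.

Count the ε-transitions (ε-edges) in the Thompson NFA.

By structural recursion:
Each of the 4 symbol leaves contributes 0 ε-transitions.
  a | c → 4 ε-transitions
  dd(a | c) → 4 ε-transitions

4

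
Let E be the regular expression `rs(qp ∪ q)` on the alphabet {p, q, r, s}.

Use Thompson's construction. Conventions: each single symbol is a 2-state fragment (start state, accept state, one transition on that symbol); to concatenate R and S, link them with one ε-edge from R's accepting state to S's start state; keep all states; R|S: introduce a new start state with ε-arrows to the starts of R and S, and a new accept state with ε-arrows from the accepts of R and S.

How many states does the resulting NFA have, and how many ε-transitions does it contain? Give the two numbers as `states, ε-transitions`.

By structural recursion:
Each of the 5 symbol leaves contributes 2 states and 0 ε-transitions.
  qp — 4 states, 1 ε-transition
  qp ∪ q — 8 states, 5 ε-transitions
  rs(qp ∪ q) — 12 states, 7 ε-transitions

12, 7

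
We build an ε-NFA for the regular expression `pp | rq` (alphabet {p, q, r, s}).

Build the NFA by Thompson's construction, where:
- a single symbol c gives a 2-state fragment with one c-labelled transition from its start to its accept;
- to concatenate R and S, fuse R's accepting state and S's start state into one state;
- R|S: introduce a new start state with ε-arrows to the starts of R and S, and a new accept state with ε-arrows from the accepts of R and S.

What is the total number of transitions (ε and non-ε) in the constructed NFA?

8

By structural recursion:
Each of the 4 symbol leaves contributes 1 transition (1 symbol, 0 ε).
  pp = 2 transitions (2 symbol, 0 ε)
  rq = 2 transitions (2 symbol, 0 ε)
  pp | rq = 8 transitions (4 symbol, 4 ε)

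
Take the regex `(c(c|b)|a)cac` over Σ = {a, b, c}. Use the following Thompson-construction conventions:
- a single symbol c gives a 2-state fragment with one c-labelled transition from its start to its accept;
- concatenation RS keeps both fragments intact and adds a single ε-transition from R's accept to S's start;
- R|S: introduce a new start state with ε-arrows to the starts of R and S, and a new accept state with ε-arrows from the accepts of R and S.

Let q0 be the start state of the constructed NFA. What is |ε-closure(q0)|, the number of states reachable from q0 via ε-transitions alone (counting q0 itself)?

Work bottom-up. For each fragment F, track |ε-closure(F.start)| and whether F's accept lies in that closure (i.e. whether F accepts ε). A single-symbol fragment has closure size 1 and does not accept ε.
  c|b : |closure| = 1 + 1 + 1 = 3 (the new accept is not ε-reachable since no branch accepts ε)
  c(c|b) : same as the first factor's closure: |closure| = 1
  c(c|b)|a : |closure| = 1 + 1 + 1 = 3 (the new accept is not ε-reachable since no branch accepts ε)
  (c(c|b)|a)cac : |closure| equals the left operand's closure size = 3 (its accept is not ε-reachable, so the closure stops there)

3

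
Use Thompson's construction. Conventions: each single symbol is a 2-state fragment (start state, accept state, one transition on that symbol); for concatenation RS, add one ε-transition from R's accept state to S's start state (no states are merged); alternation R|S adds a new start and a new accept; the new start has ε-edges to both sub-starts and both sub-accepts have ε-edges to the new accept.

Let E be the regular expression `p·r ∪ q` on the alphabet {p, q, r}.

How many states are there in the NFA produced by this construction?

8

By structural recursion:
Each of the 3 symbol leaves contributes a 2-state fragment.
  p·r → 4 states
  p·r ∪ q → 8 states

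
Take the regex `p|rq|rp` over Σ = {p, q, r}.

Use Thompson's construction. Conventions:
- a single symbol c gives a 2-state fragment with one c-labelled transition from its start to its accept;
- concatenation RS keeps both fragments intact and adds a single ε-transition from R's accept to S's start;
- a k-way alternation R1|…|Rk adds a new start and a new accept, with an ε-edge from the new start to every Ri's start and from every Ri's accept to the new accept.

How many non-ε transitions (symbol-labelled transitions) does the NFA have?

5

Building bottom-up:
Each of the 5 symbol leaves contributes exactly 1 symbol transition.
  rq = 2 symbol transitions
  rp = 2 symbol transitions
  p|rq|rp = 5 symbol transitions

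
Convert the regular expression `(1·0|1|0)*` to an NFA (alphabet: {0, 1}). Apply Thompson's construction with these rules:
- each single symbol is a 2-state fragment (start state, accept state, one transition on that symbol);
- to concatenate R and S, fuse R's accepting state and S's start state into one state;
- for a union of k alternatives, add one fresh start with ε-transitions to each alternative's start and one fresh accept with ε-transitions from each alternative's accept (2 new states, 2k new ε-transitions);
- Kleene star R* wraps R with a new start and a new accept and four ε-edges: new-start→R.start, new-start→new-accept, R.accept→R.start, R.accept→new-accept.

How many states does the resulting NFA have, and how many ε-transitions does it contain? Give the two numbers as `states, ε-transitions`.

11, 10

Per subexpression:
Each of the 4 symbol leaves contributes 2 states and 0 ε-transitions.
  1·0 — 3 states, 0 ε-transitions
  1·0|1|0 — 9 states, 6 ε-transitions
  (1·0|1|0)* — 11 states, 10 ε-transitions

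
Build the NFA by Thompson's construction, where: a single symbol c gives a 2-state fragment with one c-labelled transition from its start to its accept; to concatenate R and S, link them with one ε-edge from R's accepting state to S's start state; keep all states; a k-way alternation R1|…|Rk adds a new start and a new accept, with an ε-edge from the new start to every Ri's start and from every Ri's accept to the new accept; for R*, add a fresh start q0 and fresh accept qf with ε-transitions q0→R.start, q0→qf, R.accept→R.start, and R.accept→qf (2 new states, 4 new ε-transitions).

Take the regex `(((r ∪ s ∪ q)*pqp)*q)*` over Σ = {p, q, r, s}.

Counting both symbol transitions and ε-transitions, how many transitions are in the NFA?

29

Recursing over subexpressions:
Each of the 7 symbol leaves contributes 1 transition (1 symbol, 0 ε).
  r ∪ s ∪ q : 9 transitions (3 symbol, 6 ε)
  (r ∪ s ∪ q)* : 13 transitions (3 symbol, 10 ε)
  (r ∪ s ∪ q)*pqp : 19 transitions (6 symbol, 13 ε)
  ((r ∪ s ∪ q)*pqp)* : 23 transitions (6 symbol, 17 ε)
  ((r ∪ s ∪ q)*pqp)*q : 25 transitions (7 symbol, 18 ε)
  (((r ∪ s ∪ q)*pqp)*q)* : 29 transitions (7 symbol, 22 ε)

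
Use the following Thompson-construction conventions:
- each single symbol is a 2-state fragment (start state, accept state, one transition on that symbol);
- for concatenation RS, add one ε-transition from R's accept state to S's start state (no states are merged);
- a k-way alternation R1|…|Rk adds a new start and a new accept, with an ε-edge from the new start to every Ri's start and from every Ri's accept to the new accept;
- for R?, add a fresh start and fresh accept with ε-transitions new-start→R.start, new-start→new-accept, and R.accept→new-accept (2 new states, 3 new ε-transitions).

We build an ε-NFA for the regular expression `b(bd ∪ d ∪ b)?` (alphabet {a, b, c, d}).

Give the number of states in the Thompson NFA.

14

Building bottom-up:
Each of the 5 symbol leaves contributes a 2-state fragment.
  bd → 4 states
  bd ∪ d ∪ b → 10 states
  (bd ∪ d ∪ b)? → 12 states
  b(bd ∪ d ∪ b)? → 14 states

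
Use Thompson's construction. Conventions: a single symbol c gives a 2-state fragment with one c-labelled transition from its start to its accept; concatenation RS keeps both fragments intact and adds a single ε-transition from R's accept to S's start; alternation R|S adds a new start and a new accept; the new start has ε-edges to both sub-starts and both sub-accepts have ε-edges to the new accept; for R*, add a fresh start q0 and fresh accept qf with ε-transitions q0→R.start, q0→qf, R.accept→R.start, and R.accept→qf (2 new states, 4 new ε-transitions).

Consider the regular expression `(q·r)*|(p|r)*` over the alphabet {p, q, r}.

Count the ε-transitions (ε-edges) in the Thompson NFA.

17

Building bottom-up:
Each of the 4 symbol leaves contributes 0 ε-transitions.
  q·r — 1 ε-transition
  (q·r)* — 5 ε-transitions
  p|r — 4 ε-transitions
  (p|r)* — 8 ε-transitions
  (q·r)*|(p|r)* — 17 ε-transitions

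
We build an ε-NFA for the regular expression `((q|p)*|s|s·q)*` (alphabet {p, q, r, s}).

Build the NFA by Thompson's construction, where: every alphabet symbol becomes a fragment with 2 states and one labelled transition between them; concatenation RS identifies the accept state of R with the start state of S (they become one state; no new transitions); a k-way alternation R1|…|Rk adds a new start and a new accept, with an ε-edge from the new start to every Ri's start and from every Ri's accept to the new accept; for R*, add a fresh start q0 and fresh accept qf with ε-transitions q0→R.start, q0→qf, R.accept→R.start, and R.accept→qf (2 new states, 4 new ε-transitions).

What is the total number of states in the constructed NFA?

Building bottom-up:
Each of the 5 symbol leaves contributes a 2-state fragment.
  q|p : 6 states
  (q|p)* : 8 states
  s·q : 3 states
  (q|p)*|s|s·q : 15 states
  ((q|p)*|s|s·q)* : 17 states

17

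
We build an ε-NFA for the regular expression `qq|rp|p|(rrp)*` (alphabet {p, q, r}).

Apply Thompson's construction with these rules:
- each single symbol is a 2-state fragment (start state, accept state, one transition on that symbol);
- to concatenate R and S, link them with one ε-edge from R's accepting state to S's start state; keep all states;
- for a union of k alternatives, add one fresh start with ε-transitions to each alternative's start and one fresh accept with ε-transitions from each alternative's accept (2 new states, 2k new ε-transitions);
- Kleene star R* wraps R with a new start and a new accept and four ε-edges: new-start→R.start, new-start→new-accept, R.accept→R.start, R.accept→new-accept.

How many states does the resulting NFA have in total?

Per subexpression:
Each of the 8 symbol leaves contributes a 2-state fragment.
  qq : 4 states
  rp : 4 states
  rrp : 6 states
  (rrp)* : 8 states
  qq|rp|p|(rrp)* : 20 states

20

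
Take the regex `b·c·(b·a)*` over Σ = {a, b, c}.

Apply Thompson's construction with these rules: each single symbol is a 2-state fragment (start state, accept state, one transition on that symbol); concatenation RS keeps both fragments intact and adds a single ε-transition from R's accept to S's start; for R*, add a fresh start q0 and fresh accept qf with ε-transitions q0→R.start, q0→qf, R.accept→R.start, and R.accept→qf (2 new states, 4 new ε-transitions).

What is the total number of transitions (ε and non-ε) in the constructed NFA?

11

By structural recursion:
Each of the 4 symbol leaves contributes 1 transition (1 symbol, 0 ε).
  b·a : 3 transitions (2 symbol, 1 ε)
  (b·a)* : 7 transitions (2 symbol, 5 ε)
  b·c·(b·a)* : 11 transitions (4 symbol, 7 ε)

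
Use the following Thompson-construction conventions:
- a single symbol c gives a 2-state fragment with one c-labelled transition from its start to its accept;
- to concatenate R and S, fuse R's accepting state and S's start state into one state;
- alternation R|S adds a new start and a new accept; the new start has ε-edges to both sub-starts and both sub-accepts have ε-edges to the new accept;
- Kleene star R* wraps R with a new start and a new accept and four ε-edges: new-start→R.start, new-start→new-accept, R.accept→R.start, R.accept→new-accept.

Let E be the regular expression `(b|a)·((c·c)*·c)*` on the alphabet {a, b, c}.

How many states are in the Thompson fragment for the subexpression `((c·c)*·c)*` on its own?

Fragment for `((c·c)*·c)*`:
Each of the 3 symbol leaves contributes a 2-state fragment.
  c·c = 3 states
  (c·c)* = 5 states
  (c·c)*·c = 6 states
  ((c·c)*·c)* = 8 states

8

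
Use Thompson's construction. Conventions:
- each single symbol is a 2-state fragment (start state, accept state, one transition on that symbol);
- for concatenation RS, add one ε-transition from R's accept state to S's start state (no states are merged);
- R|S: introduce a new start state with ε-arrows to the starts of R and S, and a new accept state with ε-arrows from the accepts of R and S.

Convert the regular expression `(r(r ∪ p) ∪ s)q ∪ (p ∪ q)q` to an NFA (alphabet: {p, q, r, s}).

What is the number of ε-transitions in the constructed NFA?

Per subexpression:
Each of the 8 symbol leaves contributes 0 ε-transitions.
  r ∪ p : 4 ε-transitions
  r(r ∪ p) : 5 ε-transitions
  r(r ∪ p) ∪ s : 9 ε-transitions
  (r(r ∪ p) ∪ s)q : 10 ε-transitions
  p ∪ q : 4 ε-transitions
  (p ∪ q)q : 5 ε-transitions
  (r(r ∪ p) ∪ s)q ∪ (p ∪ q)q : 19 ε-transitions

19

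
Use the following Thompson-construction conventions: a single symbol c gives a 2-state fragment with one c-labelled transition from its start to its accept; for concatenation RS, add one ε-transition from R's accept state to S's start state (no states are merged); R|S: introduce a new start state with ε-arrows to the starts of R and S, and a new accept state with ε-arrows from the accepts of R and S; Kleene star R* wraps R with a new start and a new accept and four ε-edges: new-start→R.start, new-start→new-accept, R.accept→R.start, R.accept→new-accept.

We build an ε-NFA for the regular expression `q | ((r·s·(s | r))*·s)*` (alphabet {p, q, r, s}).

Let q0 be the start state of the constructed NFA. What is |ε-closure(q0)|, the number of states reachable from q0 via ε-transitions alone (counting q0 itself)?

9

Compute the ε-closure size of each fragment's start state recursively; a symbol fragment's start has no outgoing ε-edge, so its closure is just itself (size 1).
  s | r — new start ε-reaches every alternative's start; none of them accept ε, so the new accept is not reached: |ε-closure| = 1 + 1 + 1 = 3
  r·s·(s | r) — same as the first factor's closure: |ε-closure| = 1
  (r·s·(s | r))* — the star's fresh start ε-reaches both the body's start and the fresh accept: |ε-closure| = 2 + 1 = 3
  (r·s·(s | r))*·s — the left operand accepts ε, so the closure extends into the next operand (via the concat ε-link); |ε-closure| = 3 + 1 = 4
  ((r·s·(s | r))*·s)* — the star's fresh start ε-reaches both the body's start and the fresh accept: |ε-closure| = 2 + 4 = 6
  q | ((r·s·(s | r))*·s)* — |ε-closure| = 1 (new start) + (1 + 6) + 1 (new accept, since some branch ε-reaches its own accept) = 9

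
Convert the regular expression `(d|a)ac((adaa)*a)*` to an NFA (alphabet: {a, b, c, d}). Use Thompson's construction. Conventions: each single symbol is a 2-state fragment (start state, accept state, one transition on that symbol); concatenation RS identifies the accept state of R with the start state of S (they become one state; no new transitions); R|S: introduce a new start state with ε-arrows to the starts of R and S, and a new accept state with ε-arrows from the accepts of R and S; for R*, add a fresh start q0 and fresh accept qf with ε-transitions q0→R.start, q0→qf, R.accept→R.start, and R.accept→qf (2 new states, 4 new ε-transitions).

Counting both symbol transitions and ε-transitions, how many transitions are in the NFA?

21

Per subexpression:
Each of the 9 symbol leaves contributes 1 transition (1 symbol, 0 ε).
  d|a → 6 transitions (2 symbol, 4 ε)
  adaa → 4 transitions (4 symbol, 0 ε)
  (adaa)* → 8 transitions (4 symbol, 4 ε)
  (adaa)*a → 9 transitions (5 symbol, 4 ε)
  ((adaa)*a)* → 13 transitions (5 symbol, 8 ε)
  (d|a)ac((adaa)*a)* → 21 transitions (9 symbol, 12 ε)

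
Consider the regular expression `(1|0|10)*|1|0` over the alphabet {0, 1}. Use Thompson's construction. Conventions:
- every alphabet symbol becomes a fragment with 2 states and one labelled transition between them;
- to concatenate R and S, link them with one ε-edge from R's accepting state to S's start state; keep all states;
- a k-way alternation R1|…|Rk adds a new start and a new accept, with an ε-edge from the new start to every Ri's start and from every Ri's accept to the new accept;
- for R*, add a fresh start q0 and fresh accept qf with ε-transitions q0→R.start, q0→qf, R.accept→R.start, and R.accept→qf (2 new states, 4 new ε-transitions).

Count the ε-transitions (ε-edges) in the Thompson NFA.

By structural recursion:
Each of the 6 symbol leaves contributes 0 ε-transitions.
  10 = 1 ε-transition
  1|0|10 = 7 ε-transitions
  (1|0|10)* = 11 ε-transitions
  (1|0|10)*|1|0 = 17 ε-transitions

17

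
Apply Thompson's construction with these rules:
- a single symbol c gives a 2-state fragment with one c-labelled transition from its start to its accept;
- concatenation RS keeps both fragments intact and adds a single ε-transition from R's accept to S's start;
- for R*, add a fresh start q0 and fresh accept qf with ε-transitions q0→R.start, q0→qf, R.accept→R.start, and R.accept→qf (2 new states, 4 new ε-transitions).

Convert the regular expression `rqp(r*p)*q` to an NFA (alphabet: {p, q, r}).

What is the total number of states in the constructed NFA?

By structural recursion:
Each of the 6 symbol leaves contributes a 2-state fragment.
  r* = 4 states
  r*p = 6 states
  (r*p)* = 8 states
  rqp(r*p)*q = 16 states

16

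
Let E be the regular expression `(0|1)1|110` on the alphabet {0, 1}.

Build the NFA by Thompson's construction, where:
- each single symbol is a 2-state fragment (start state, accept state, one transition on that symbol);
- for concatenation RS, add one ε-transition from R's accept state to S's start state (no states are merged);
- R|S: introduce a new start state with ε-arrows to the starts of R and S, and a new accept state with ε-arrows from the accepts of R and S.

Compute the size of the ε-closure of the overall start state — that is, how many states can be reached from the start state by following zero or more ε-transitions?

5

Work bottom-up. For each fragment F, track |ε-closure(F.start)| and whether F's accept lies in that closure (i.e. whether F accepts ε). A single-symbol fragment has closure size 1 and does not accept ε.
  0|1 : C = 1 + 1 + 1 = 3 (the new accept is not ε-reachable since no branch accepts ε)
  (0|1)1 : C equals the left operand's closure size = 3 (its accept is not ε-reachable, so the closure stops there)
  110 : C equals the left operand's closure size = 1 (its accept is not ε-reachable, so the closure stops there)
  (0|1)1|110 : new start ε-reaches every alternative's start; none of them accept ε, so the new accept is not reached: C = 1 + 3 + 1 = 5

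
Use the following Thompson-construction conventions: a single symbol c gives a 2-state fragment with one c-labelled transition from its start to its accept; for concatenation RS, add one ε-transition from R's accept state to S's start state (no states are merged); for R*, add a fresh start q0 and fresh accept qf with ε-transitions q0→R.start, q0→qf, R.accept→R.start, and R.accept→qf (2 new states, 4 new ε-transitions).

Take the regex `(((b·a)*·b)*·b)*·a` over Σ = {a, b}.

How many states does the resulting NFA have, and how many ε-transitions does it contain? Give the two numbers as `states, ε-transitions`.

16, 16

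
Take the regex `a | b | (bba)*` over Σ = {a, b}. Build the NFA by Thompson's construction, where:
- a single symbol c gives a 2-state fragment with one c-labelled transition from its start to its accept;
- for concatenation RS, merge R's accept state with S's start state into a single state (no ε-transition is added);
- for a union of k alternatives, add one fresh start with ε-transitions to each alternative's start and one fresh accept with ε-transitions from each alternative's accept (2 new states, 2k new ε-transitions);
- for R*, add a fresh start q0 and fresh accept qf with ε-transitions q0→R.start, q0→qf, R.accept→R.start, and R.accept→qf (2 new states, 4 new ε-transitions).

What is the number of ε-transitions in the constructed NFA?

By structural recursion:
Each of the 5 symbol leaves contributes 0 ε-transitions.
  bba = 0 ε-transitions
  (bba)* = 4 ε-transitions
  a | b | (bba)* = 10 ε-transitions

10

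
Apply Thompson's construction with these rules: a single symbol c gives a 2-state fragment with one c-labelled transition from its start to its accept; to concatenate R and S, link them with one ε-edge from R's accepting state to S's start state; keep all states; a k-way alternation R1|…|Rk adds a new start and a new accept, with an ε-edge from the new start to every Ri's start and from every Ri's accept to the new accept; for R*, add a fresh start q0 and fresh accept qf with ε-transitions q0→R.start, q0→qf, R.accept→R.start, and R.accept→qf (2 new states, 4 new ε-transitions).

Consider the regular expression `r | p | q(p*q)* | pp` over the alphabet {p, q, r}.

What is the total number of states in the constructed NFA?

20

By structural recursion:
Each of the 7 symbol leaves contributes a 2-state fragment.
  p* = 4 states
  p*q = 6 states
  (p*q)* = 8 states
  q(p*q)* = 10 states
  pp = 4 states
  r | p | q(p*q)* | pp = 20 states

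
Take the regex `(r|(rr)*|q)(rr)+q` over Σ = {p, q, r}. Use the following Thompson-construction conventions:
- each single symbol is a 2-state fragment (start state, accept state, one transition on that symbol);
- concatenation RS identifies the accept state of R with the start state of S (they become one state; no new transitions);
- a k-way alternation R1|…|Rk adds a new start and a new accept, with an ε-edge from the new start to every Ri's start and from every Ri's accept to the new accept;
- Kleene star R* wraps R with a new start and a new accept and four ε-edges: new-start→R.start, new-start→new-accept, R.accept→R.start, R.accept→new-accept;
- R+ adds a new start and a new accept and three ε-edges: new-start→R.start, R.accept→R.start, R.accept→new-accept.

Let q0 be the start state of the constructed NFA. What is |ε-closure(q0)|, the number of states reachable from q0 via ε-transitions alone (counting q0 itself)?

8

Let C(F) = |ε-closure(F.start)| within fragment F, and note whether F accepts ε. Symbol fragments have C = 1 and do not accept ε. Then:
  rr — |ε-closure| equals the left operand's closure size = 1 (its accept is not ε-reachable, so the closure stops there)
  (rr)* — |ε-closure| = 1 (new start) + 1 (body) + 1 (new accept) = 3
  r|(rr)*|q — |ε-closure| = 1 (new start) + (1 + 3 + 1) + 1 (new accept, since some branch ε-reaches its own accept) = 7
  rr — |ε-closure| equals the left operand's closure size = 1 (its accept is not ε-reachable, so the closure stops there)
  (rr)+ — |ε-closure| = 1 + 1 = 2 (the body doesn't accept ε, so the new accept is not reached)
  (r|(rr)*|q)(rr)+q — |ε-closure| = 7 + (2−1) = 8 (closure spills across the concat boundary because the left factor accepts ε)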